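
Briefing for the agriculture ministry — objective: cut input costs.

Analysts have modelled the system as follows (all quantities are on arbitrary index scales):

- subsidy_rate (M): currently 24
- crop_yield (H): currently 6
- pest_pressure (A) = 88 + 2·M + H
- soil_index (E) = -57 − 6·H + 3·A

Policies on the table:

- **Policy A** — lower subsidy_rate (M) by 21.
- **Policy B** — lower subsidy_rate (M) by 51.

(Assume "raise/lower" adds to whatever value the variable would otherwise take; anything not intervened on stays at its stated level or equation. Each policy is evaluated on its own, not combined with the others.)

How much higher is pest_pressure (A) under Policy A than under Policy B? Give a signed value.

60

Policy A (M − 21):
  M = 24 − 21 = 3
  H = 6
  A = 88 + 2·3 + 6 = 100
Policy B (M − 51):
  M = 24 − 51 = -27
  H = 6
  A = 88 + 2·(-27) + 6 = 40
A: 100 − 40 = 60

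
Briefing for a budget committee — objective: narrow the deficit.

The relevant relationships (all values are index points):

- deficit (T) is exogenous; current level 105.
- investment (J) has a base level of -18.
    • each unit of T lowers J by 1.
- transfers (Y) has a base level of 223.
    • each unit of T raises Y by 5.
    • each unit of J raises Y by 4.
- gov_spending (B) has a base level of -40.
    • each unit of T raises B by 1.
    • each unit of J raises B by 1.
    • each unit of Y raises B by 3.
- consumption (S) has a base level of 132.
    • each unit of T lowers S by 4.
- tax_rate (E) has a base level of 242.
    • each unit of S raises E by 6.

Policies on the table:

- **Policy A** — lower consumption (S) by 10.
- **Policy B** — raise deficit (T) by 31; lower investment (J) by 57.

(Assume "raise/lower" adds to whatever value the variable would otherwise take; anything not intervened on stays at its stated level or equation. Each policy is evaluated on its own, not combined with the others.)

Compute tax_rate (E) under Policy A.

Policy A (S − 10):
  T = 105
  S = 132 − 4·105 (−10 from intervention) = -298
  E = 242 + 6·(-298) = -1546

-1546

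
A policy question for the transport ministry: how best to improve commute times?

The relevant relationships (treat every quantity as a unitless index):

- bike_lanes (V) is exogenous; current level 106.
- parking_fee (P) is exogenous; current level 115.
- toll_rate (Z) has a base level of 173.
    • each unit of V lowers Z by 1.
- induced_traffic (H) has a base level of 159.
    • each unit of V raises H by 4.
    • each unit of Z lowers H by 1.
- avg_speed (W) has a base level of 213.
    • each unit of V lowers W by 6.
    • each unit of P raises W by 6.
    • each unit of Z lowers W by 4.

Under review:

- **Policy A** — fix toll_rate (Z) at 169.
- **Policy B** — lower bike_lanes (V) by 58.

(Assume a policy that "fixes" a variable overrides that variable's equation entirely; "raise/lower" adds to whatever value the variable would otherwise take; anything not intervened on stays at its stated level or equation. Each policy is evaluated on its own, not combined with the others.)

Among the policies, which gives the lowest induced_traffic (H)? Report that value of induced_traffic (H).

Policy A (Z := 169):
  V = 106
  Z = 169
  H = 159 + 4·106 − 169 = 414
Policy B (V − 58):
  V = 106 − 58 = 48
  Z = 173 − 48 = 125
  H = 159 + 4·48 − 125 = 226
Comparing — Policy A: H=414, Policy B: H=226. Lowest is 226 (Policy B).

226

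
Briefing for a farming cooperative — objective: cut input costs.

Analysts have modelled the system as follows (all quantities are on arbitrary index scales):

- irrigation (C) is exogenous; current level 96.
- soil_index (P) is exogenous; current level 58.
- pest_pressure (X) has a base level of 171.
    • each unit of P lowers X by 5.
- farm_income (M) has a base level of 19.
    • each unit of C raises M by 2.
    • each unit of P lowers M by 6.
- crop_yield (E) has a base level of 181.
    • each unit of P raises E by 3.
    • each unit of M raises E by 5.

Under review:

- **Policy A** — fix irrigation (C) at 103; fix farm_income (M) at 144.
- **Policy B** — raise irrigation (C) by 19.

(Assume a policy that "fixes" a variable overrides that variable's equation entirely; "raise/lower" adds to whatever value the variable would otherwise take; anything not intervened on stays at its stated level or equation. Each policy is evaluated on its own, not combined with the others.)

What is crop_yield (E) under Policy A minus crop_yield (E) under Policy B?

1215

Policy A (C := 103, M := 144):
  C = 103
  P = 58
  M = 144
  E = 181 + 3·58 + 5·144 = 1075
Policy B (C + 19):
  C = 96 + 19 = 115
  P = 58
  M = 19 + 2·115 − 6·58 = -99
  E = 181 + 3·58 + 5·(-99) = -140
E: 1075 − (-140) = 1215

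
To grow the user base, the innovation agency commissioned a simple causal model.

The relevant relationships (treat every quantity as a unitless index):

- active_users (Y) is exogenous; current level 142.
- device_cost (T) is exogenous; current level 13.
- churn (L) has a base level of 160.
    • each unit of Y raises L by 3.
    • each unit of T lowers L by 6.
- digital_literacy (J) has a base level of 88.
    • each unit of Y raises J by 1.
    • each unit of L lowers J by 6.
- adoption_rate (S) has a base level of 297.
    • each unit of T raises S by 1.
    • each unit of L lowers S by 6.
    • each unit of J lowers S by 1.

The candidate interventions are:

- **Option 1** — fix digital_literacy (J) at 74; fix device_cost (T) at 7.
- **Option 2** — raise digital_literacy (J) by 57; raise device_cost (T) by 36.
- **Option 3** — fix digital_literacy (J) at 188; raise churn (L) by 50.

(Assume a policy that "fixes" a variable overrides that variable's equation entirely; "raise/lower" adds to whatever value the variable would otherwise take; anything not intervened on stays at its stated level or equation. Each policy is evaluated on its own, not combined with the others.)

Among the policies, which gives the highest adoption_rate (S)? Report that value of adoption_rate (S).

Option 1 (J := 74, T := 7):
  Y = 142
  T = 7
  L = 160 + 3·142 − 6·7 = 544
  J = 74
  S = 297 + 7 − 6·544 − 74 = -3034
Option 2 (J + 57, T + 36):
  Y = 142
  T = 13 + 36 = 49
  L = 160 + 3·142 − 6·49 = 292
  J = 88 + 142 − 6·292 (+57 from intervention) = -1465
  S = 297 + 49 − 6·292 − (-1465) = 59
Option 3 (J := 188, L + 50):
  Y = 142
  T = 13
  L = 160 + 3·142 − 6·13 (+50 from intervention) = 558
  J = 188
  S = 297 + 13 − 6·558 − 188 = -3226
Comparing — Option 1: S=-3034, Option 2: S=59, Option 3: S=-3226. Highest is 59 (Option 2).

59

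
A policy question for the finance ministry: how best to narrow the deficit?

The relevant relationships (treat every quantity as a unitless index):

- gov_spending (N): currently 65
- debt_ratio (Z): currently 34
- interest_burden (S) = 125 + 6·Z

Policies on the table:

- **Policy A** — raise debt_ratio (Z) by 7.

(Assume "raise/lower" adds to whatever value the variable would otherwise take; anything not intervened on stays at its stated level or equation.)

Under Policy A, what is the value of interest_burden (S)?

Policy A (Z + 7):
  Z = 34 + 7 = 41
  S = 125 + 6·41 = 371

371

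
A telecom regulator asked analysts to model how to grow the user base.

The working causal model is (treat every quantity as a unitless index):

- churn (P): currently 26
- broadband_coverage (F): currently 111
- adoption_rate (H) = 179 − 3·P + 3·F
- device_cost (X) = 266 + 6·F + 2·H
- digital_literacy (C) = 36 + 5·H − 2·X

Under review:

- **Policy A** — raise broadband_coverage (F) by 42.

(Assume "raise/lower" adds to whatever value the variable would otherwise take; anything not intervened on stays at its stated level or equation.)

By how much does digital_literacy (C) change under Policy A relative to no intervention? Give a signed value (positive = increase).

Baseline:
  P = 26
  F = 111
  H = 179 − 3·26 + 3·111 = 434
  X = 266 + 6·111 + 2·434 = 1800
  C = 36 + 5·434 − 2·1800 = -1394
Policy A (F + 42):
  P = 26
  F = 111 + 42 = 153
  H = 179 − 3·26 + 3·153 = 560
  X = 266 + 6·153 + 2·560 = 2304
  C = 36 + 5·560 − 2·2304 = -1772
Change in C: -1772 − (-1394) = -378

-378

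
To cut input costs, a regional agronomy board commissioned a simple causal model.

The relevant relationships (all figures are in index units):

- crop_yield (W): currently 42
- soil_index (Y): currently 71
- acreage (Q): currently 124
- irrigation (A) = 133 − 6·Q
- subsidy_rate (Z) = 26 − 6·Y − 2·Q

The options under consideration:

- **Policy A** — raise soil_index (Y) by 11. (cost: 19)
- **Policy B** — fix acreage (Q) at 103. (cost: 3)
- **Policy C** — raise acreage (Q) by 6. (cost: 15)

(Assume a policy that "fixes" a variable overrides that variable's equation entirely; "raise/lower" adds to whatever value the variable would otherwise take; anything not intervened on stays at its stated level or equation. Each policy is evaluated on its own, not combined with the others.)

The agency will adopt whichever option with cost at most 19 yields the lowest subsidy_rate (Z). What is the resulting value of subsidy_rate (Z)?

-714

Policy A (Y + 11):
  Y = 71 + 11 = 82
  Q = 124
  Z = 26 − 6·82 − 2·124 = -714
Policy B (Q := 103):
  Y = 71
  Q = 103
  Z = 26 − 6·71 − 2·103 = -606
Policy C (Q + 6):
  Y = 71
  Q = 124 + 6 = 130
  Z = 26 − 6·71 − 2·130 = -660
Comparing — Policy A: Z=-714, Policy B: Z=-606, Policy C: Z=-660. Lowest is -714 (Policy A).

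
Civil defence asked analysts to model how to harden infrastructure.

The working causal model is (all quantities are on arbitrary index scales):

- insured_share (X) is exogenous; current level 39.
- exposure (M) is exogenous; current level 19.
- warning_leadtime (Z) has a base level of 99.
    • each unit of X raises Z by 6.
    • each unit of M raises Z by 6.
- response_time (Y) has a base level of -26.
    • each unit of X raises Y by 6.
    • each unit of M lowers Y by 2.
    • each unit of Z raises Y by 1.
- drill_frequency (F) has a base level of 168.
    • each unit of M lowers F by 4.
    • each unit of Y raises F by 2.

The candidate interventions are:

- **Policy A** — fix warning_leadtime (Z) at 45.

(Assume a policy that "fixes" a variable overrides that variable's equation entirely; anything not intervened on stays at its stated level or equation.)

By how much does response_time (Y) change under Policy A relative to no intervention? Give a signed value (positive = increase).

Baseline:
  X = 39
  M = 19
  Z = 99 + 6·39 + 6·19 = 447
  Y = -26 + 6·39 − 2·19 + 447 = 617
Policy A (Z := 45):
  X = 39
  M = 19
  Z = 45
  Y = -26 + 6·39 − 2·19 + 45 = 215
Change in Y: 215 − 617 = -402

-402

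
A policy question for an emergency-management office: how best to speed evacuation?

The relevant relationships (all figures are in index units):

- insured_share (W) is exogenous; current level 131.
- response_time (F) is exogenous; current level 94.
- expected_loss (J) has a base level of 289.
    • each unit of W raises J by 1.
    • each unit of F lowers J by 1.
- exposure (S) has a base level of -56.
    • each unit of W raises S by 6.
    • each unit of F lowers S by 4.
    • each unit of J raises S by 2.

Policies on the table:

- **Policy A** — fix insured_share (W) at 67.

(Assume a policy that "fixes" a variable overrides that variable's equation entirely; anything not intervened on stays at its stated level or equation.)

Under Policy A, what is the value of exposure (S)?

Policy A (W := 67):
  W = 67
  F = 94
  J = 289 + 67 − 94 = 262
  S = -56 + 6·67 − 4·94 + 2·262 = 494

494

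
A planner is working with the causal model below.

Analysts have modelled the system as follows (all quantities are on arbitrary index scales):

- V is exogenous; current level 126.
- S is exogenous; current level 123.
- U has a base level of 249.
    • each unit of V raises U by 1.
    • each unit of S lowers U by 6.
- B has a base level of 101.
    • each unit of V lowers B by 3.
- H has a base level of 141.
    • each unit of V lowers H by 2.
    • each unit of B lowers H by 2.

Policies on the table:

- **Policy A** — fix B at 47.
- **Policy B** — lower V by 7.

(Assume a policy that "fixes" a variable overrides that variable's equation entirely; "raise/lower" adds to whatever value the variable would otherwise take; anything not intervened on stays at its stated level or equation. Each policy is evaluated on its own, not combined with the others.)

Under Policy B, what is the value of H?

Policy B (V − 7):
  V = 126 − 7 = 119
  B = 101 − 3·119 = -256
  H = 141 − 2·119 − 2·(-256) = 415

415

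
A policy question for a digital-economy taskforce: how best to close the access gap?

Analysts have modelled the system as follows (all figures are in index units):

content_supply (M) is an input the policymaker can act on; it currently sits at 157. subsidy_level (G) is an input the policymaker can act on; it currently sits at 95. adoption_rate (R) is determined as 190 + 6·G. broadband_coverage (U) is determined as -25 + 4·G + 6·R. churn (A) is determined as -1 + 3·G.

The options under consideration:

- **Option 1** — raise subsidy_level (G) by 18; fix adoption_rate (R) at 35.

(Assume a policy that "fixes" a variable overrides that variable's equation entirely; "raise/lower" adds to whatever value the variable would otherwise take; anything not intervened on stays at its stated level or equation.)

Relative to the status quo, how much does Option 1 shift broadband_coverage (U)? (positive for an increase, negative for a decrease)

-4278

Baseline:
  G = 95
  R = 190 + 6·95 = 760
  U = -25 + 4·95 + 6·760 = 4915
Option 1 (G + 18, R := 35):
  G = 95 + 18 = 113
  R = 35
  U = -25 + 4·113 + 6·35 = 637
Change in U: 637 − 4915 = -4278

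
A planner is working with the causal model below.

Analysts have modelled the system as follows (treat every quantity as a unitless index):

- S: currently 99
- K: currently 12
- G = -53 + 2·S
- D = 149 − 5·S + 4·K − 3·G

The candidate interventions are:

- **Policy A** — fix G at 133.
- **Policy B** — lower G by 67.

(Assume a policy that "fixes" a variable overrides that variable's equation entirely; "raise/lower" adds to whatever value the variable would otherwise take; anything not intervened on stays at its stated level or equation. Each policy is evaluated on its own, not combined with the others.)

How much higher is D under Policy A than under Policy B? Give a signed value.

-165

Policy A (G := 133):
  S = 99
  K = 12
  G = 133
  D = 149 − 5·99 + 4·12 − 3·133 = -697
Policy B (G − 67):
  S = 99
  K = 12
  G = -53 + 2·99 (−67 from intervention) = 78
  D = 149 − 5·99 + 4·12 − 3·78 = -532
D: -697 − (-532) = -165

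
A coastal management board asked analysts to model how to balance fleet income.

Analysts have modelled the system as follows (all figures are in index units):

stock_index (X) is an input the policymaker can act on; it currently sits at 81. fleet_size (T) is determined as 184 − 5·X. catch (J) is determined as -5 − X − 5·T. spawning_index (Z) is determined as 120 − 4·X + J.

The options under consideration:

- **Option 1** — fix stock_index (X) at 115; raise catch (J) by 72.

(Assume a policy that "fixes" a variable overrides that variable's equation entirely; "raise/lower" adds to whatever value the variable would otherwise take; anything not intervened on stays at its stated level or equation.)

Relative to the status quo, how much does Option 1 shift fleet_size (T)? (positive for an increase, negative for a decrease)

Baseline:
  X = 81
  T = 184 − 5·81 = -221
Option 1 (X := 115, J + 72):
  X = 115
  T = 184 − 5·115 = -391
Change in T: -391 − (-221) = -170

-170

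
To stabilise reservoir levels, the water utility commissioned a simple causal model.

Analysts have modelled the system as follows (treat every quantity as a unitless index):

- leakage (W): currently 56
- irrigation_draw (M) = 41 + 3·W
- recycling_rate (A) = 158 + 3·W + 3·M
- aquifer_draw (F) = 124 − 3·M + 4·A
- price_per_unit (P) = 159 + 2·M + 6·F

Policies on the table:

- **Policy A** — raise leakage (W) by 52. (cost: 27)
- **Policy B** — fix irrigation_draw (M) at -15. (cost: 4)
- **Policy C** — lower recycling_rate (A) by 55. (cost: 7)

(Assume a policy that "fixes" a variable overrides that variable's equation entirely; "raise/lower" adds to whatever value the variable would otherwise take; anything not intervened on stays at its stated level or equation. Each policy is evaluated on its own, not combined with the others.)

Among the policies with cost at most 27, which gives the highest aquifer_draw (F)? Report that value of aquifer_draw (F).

5337

Policy A (W + 52):
  W = 56 + 52 = 108
  M = 41 + 3·108 = 365
  A = 158 + 3·108 + 3·365 = 1577
  F = 124 − 3·365 + 4·1577 = 5337
Policy B (M := -15):
  W = 56
  M = -15
  A = 158 + 3·56 + 3·(-15) = 281
  F = 124 − 3·(-15) + 4·281 = 1293
Policy C (A − 55):
  W = 56
  M = 41 + 3·56 = 209
  A = 158 + 3·56 + 3·209 (−55 from intervention) = 898
  F = 124 − 3·209 + 4·898 = 3089
Comparing — Policy A: F=5337, Policy B: F=1293, Policy C: F=3089. Highest is 5337 (Policy A).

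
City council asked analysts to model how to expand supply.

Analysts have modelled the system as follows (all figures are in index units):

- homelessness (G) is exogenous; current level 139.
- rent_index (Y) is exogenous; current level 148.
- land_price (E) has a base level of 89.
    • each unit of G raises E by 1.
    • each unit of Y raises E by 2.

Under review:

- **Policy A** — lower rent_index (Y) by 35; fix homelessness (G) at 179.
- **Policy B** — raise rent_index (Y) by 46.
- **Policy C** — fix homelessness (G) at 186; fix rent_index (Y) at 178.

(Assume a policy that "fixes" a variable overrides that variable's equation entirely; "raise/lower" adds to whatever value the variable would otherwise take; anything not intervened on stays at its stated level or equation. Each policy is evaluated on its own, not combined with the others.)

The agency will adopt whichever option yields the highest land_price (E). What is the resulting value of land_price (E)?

631

Policy A (Y − 35, G := 179):
  G = 179
  Y = 148 − 35 = 113
  E = 89 + 179 + 2·113 = 494
Policy B (Y + 46):
  G = 139
  Y = 148 + 46 = 194
  E = 89 + 139 + 2·194 = 616
Policy C (G := 186, Y := 178):
  G = 186
  Y = 178
  E = 89 + 186 + 2·178 = 631
Comparing — Policy A: E=494, Policy B: E=616, Policy C: E=631. Highest is 631 (Policy C).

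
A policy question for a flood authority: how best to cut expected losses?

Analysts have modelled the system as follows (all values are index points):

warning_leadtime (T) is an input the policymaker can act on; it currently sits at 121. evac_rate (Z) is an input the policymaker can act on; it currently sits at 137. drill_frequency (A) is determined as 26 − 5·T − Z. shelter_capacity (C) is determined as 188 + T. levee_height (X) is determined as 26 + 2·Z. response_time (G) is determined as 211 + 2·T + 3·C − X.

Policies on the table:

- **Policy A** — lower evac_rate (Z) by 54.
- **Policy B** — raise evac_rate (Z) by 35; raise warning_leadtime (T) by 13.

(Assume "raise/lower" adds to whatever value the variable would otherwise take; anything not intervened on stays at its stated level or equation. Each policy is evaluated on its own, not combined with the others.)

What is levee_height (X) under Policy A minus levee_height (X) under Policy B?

Policy A (Z − 54):
  Z = 137 − 54 = 83
  X = 26 + 2·83 = 192
Policy B (Z + 35, T + 13):
  Z = 137 + 35 = 172
  X = 26 + 2·172 = 370
X: 192 − 370 = -178

-178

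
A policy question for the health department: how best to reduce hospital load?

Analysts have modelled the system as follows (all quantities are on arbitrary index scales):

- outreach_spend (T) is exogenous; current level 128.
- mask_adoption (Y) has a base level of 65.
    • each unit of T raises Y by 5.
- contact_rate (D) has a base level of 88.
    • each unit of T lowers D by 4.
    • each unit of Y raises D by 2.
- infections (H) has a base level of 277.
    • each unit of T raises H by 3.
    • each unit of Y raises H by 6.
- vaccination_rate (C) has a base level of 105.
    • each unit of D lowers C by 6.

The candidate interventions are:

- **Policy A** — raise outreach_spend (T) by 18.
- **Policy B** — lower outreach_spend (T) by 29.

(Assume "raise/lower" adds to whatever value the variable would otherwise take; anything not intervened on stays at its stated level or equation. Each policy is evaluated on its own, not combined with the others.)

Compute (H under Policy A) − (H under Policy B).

Policy A (T + 18):
  T = 128 + 18 = 146
  Y = 65 + 5·146 = 795
  H = 277 + 3·146 + 6·795 = 5485
Policy B (T − 29):
  T = 128 − 29 = 99
  Y = 65 + 5·99 = 560
  H = 277 + 3·99 + 6·560 = 3934
H: 5485 − 3934 = 1551

1551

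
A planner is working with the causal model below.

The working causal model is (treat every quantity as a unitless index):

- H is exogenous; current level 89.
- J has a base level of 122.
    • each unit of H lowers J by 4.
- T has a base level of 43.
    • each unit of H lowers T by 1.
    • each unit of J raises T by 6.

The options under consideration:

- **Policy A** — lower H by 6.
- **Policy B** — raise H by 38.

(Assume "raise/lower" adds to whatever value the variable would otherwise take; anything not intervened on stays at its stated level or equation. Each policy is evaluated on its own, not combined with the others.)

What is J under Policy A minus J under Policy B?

Policy A (H − 6):
  H = 89 − 6 = 83
  J = 122 − 4·83 = -210
Policy B (H + 38):
  H = 89 + 38 = 127
  J = 122 − 4·127 = -386
J: -210 − (-386) = 176

176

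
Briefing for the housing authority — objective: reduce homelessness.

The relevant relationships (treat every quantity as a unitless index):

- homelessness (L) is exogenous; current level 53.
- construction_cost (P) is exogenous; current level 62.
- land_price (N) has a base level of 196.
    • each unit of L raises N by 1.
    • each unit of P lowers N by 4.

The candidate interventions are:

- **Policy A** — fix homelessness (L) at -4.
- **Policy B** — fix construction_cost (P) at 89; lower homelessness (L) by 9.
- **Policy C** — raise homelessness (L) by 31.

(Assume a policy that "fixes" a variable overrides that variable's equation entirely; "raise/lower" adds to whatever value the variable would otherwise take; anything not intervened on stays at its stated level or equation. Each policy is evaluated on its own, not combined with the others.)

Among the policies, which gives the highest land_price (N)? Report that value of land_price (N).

Policy A (L := -4):
  L = -4
  P = 62
  N = 196 + (-4) − 4·62 = -56
Policy B (P := 89, L − 9):
  L = 53 − 9 = 44
  P = 89
  N = 196 + 44 − 4·89 = -116
Policy C (L + 31):
  L = 53 + 31 = 84
  P = 62
  N = 196 + 84 − 4·62 = 32
Comparing — Policy A: N=-56, Policy B: N=-116, Policy C: N=32. Highest is 32 (Policy C).

32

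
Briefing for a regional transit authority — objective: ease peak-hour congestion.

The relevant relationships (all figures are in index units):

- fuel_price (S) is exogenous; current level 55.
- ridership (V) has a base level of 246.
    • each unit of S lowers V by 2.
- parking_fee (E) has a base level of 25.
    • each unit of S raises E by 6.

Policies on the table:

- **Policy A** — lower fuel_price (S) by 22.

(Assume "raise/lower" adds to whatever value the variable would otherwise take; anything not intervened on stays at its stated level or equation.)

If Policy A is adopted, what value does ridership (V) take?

180

Policy A (S − 22):
  S = 55 − 22 = 33
  V = 246 − 2·33 = 180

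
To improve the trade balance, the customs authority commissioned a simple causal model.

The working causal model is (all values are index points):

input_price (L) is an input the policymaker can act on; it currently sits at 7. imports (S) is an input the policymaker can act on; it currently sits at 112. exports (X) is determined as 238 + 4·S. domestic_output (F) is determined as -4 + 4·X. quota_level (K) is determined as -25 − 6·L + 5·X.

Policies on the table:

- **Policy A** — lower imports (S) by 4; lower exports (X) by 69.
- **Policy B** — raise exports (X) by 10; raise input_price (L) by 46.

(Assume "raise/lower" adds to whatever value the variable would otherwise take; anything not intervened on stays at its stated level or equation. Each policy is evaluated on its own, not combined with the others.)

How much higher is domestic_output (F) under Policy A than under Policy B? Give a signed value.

-380

Policy A (S − 4, X − 69):
  S = 112 − 4 = 108
  X = 238 + 4·108 (−69 from intervention) = 601
  F = -4 + 4·601 = 2400
Policy B (X + 10, L + 46):
  S = 112
  X = 238 + 4·112 (+10 from intervention) = 696
  F = -4 + 4·696 = 2780
F: 2400 − 2780 = -380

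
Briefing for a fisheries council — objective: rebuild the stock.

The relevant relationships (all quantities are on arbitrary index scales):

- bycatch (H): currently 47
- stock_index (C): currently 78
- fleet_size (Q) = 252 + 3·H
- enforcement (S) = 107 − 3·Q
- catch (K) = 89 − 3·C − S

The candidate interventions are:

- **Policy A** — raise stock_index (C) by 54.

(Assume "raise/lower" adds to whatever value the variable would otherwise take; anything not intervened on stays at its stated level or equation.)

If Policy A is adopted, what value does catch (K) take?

Policy A (C + 54):
  H = 47
  C = 78 + 54 = 132
  Q = 252 + 3·47 = 393
  S = 107 − 3·393 = -1072
  K = 89 − 3·132 − (-1072) = 765

765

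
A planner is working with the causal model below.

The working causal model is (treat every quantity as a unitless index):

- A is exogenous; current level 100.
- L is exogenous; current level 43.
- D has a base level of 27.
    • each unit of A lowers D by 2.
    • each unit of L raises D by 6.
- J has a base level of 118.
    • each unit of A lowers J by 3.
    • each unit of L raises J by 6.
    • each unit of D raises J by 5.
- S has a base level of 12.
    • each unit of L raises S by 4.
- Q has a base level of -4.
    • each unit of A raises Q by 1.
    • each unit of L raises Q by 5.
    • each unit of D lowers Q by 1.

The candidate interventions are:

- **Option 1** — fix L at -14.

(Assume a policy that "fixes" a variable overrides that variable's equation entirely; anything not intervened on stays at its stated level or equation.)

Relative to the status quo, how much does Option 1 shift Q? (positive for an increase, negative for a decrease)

Baseline:
  A = 100
  L = 43
  D = 27 − 2·100 + 6·43 = 85
  Q = -4 + 100 + 5·43 − 85 = 226
Option 1 (L := -14):
  A = 100
  L = -14
  D = 27 − 2·100 + 6·(-14) = -257
  Q = -4 + 100 + 5·(-14) − (-257) = 283
Change in Q: 283 − 226 = 57

57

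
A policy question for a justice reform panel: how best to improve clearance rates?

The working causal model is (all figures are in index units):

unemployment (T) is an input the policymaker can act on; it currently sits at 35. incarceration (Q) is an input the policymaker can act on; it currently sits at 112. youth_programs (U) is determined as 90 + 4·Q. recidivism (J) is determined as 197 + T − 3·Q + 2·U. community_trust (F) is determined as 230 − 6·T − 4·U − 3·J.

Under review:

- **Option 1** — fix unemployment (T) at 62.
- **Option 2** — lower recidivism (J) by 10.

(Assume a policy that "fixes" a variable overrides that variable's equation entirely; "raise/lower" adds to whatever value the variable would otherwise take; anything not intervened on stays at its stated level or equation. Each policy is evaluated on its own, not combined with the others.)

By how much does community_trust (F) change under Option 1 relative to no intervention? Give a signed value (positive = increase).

-243

Baseline:
  T = 35
  Q = 112
  U = 90 + 4·112 = 538
  J = 197 + 35 − 3·112 + 2·538 = 972
  F = 230 − 6·35 − 4·538 − 3·972 = -5048
Option 1 (T := 62):
  T = 62
  Q = 112
  U = 90 + 4·112 = 538
  J = 197 + 62 − 3·112 + 2·538 = 999
  F = 230 − 6·62 − 4·538 − 3·999 = -5291
Change in F: -5291 − (-5048) = -243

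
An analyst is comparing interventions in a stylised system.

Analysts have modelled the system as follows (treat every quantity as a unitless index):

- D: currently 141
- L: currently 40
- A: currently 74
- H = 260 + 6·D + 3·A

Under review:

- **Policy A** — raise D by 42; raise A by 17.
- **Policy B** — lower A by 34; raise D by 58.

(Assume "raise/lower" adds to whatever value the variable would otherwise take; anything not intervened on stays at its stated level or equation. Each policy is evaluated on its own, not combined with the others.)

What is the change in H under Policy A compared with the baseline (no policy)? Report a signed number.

Baseline:
  D = 141
  A = 74
  H = 260 + 6·141 + 3·74 = 1328
Policy A (D + 42, A + 17):
  D = 141 + 42 = 183
  A = 74 + 17 = 91
  H = 260 + 6·183 + 3·91 = 1631
Change in H: 1631 − 1328 = 303

303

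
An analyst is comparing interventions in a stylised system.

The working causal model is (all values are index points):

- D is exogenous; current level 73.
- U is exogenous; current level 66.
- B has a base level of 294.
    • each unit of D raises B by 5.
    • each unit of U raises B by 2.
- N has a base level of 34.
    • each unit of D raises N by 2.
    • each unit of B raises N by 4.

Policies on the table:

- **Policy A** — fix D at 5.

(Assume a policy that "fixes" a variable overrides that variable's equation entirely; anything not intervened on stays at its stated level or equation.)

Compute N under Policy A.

Policy A (D := 5):
  D = 5
  U = 66
  B = 294 + 5·5 + 2·66 = 451
  N = 34 + 2·5 + 4·451 = 1848

1848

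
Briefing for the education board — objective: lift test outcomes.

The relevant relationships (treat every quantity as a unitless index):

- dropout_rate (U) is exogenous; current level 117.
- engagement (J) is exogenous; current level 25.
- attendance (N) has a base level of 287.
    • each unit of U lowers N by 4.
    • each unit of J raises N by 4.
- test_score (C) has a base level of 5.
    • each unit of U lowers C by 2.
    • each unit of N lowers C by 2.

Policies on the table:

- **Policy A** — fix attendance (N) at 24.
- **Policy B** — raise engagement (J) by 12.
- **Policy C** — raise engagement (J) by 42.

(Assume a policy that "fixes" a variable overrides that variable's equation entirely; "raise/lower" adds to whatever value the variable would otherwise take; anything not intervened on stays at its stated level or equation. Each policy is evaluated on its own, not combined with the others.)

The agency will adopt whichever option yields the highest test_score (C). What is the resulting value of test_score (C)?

Policy A (N := 24):
  U = 117
  J = 25
  N = 24
  C = 5 − 2·117 − 2·24 = -277
Policy B (J + 12):
  U = 117
  J = 25 + 12 = 37
  N = 287 − 4·117 + 4·37 = -33
  C = 5 − 2·117 − 2·(-33) = -163
Policy C (J + 42):
  U = 117
  J = 25 + 42 = 67
  N = 287 − 4·117 + 4·67 = 87
  C = 5 − 2·117 − 2·87 = -403
Comparing — Policy A: C=-277, Policy B: C=-163, Policy C: C=-403. Highest is -163 (Policy B).

-163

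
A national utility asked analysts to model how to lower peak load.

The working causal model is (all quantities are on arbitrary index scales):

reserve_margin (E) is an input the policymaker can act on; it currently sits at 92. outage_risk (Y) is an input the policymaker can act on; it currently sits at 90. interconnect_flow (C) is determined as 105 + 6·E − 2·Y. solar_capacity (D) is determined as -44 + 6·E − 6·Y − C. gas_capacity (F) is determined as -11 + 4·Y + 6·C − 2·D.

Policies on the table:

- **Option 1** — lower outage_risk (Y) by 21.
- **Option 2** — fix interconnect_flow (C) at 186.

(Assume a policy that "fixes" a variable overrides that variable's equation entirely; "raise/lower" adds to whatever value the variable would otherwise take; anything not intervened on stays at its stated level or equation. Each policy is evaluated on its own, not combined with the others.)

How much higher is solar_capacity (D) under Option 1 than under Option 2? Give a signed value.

-207

Option 1 (Y − 21):
  E = 92
  Y = 90 − 21 = 69
  C = 105 + 6·92 − 2·69 = 519
  D = -44 + 6·92 − 6·69 − 519 = -425
Option 2 (C := 186):
  E = 92
  Y = 90
  C = 186
  D = -44 + 6·92 − 6·90 − 186 = -218
D: -425 − (-218) = -207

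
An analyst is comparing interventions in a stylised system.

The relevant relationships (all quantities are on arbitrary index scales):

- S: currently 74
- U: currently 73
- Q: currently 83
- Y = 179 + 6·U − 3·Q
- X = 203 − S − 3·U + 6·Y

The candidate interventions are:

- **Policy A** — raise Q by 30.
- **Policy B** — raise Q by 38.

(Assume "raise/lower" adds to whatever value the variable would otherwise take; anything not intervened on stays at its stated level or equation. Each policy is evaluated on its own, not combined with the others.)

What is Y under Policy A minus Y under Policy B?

24

Policy A (Q + 30):
  U = 73
  Q = 83 + 30 = 113
  Y = 179 + 6·73 − 3·113 = 278
Policy B (Q + 38):
  U = 73
  Q = 83 + 38 = 121
  Y = 179 + 6·73 − 3·121 = 254
Y: 278 − 254 = 24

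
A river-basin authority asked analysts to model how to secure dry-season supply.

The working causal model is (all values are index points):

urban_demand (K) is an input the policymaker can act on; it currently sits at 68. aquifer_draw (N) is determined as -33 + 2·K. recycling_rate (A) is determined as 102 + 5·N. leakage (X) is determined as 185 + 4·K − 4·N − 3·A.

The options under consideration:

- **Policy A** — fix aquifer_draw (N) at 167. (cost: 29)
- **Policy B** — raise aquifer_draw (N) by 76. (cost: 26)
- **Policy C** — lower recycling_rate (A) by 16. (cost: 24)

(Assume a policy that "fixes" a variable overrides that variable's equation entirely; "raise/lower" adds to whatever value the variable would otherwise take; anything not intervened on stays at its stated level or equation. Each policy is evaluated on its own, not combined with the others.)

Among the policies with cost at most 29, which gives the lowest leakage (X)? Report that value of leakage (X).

-3250

Policy A (N := 167):
  K = 68
  N = 167
  A = 102 + 5·167 = 937
  X = 185 + 4·68 − 4·167 − 3·937 = -3022
Policy B (N + 76):
  K = 68
  N = -33 + 2·68 (+76 from intervention) = 179
  A = 102 + 5·179 = 997
  X = 185 + 4·68 − 4·179 − 3·997 = -3250
Policy C (A − 16):
  K = 68
  N = -33 + 2·68 = 103
  A = 102 + 5·103 (−16 from intervention) = 601
  X = 185 + 4·68 − 4·103 − 3·601 = -1758
Comparing — Policy A: X=-3022, Policy B: X=-3250, Policy C: X=-1758. Lowest is -3250 (Policy B).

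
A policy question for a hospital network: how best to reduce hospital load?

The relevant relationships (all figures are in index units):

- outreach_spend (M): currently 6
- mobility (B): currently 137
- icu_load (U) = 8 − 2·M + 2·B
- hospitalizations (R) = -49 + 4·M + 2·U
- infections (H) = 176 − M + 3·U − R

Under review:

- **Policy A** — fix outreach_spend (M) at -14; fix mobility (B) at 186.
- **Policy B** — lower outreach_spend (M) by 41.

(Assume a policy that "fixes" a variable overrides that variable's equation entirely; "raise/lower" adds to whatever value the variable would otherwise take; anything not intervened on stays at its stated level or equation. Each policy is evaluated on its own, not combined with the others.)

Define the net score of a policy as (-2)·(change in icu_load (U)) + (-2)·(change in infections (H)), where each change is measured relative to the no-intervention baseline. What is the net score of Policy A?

Baseline:
  M = 6
  B = 137
  U = 8 − 2·6 + 2·137 = 270
  R = -49 + 4·6 + 2·270 = 515
  H = 176 − 6 + 3·270 − 515 = 465
Policy A (M := -14, B := 186):
  M = -14
  B = 186
  U = 8 − 2·(-14) + 2·186 = 408
  R = -49 + 4·(-14) + 2·408 = 711
  H = 176 − (-14) + 3·408 − 711 = 703
ΔU = 408 − 270 = 138; ΔH = 703 − 465 = 238
Score = (-2)·138 + (-2)·238 = -752

-752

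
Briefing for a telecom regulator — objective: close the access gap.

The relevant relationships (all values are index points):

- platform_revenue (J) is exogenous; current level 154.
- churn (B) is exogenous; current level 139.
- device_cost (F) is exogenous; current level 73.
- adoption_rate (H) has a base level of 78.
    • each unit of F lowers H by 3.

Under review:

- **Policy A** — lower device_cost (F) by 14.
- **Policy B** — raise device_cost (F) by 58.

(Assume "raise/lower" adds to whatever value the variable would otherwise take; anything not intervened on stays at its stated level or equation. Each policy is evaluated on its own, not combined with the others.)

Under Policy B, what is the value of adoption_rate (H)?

Policy B (F + 58):
  F = 73 + 58 = 131
  H = 78 − 3·131 = -315

-315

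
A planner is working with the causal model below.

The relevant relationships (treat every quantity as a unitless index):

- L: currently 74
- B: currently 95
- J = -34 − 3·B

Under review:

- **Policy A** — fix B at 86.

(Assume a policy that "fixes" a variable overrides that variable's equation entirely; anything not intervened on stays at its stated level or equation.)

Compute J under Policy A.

Policy A (B := 86):
  B = 86
  J = -34 − 3·86 = -292

-292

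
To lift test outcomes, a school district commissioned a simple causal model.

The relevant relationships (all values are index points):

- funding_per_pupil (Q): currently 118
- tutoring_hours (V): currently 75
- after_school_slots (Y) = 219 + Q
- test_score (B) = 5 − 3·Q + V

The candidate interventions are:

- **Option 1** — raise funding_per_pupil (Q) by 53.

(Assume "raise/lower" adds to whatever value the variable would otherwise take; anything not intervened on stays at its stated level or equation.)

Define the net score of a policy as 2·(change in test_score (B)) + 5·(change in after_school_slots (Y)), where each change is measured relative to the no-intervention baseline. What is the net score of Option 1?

-53

Baseline:
  Q = 118
  V = 75
  Y = 219 + 118 = 337
  B = 5 − 3·118 + 75 = -274
Option 1 (Q + 53):
  Q = 118 + 53 = 171
  V = 75
  Y = 219 + 171 = 390
  B = 5 − 3·171 + 75 = -433
ΔB = -433 − (-274) = -159; ΔY = 390 − 337 = 53
Score = 2·(-159) + 5·53 = -53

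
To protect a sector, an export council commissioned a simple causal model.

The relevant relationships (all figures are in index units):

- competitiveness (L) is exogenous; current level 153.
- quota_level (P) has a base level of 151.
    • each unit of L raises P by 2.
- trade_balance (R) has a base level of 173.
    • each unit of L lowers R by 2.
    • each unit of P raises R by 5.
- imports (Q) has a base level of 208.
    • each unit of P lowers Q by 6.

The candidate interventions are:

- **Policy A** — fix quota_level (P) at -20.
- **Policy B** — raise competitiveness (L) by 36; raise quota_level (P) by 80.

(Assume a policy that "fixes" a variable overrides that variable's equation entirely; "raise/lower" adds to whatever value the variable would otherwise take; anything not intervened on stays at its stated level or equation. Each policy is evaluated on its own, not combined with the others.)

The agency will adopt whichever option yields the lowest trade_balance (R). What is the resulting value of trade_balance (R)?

-233

Policy A (P := -20):
  L = 153
  P = -20
  R = 173 − 2·153 + 5·(-20) = -233
Policy B (L + 36, P + 80):
  L = 153 + 36 = 189
  P = 151 + 2·189 (+80 from intervention) = 609
  R = 173 − 2·189 + 5·609 = 2840
Comparing — Policy A: R=-233, Policy B: R=2840. Lowest is -233 (Policy A).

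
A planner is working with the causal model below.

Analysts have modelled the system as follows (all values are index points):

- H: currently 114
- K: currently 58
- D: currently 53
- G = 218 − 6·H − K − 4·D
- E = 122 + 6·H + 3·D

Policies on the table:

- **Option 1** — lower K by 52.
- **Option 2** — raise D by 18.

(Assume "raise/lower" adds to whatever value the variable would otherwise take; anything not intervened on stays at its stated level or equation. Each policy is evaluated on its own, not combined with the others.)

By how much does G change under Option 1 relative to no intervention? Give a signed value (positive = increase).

52

Baseline:
  H = 114
  K = 58
  D = 53
  G = 218 − 6·114 − 58 − 4·53 = -736
Option 1 (K − 52):
  H = 114
  K = 58 − 52 = 6
  D = 53
  G = 218 − 6·114 − 6 − 4·53 = -684
Change in G: -684 − (-736) = 52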